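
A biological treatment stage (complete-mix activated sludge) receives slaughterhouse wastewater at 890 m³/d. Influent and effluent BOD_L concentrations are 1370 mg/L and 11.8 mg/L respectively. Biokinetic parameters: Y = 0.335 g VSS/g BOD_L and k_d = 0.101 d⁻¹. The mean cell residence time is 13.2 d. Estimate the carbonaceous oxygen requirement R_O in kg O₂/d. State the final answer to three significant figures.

R_O ≈ 962 kg O₂/d

Y_obs = Y / (1 + k_d θ_c) = 0.335 / (1 + 0.101 × 13.2) = 0.335 / 2.333 = 0.1436.
Mass of BOD_L removed per day: Q(S₀ − S) = 890 × 1358 g/m³ = 1209 kg/d.
Biomass synthesised: P_X = Y_obs × 1209 = 173.6 kg VSS/d.
Carbonaceous O₂ demand = substrate oxidised − cell-mass equivalent = 1209 − 1.42 × 173.6 = 962.3 kg O₂/d.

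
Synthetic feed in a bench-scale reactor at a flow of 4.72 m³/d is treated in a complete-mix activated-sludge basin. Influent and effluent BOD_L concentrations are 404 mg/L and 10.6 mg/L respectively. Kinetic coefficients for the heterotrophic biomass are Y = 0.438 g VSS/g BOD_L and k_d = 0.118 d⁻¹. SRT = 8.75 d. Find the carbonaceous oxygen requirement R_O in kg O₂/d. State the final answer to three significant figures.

R_O ≈ 1.29 kg O₂/d

Y_obs = Y / (1 + k_d θ_c) = 0.438 / (1 + 0.118 × 8.75) = 0.438 / 2.032 = 0.2155.
Q·(S₀ − S) = 4.72 × (404 − 10.6) × 10⁻³ = 1.857 kg/d removed.
Net sludge production P_X = 0.2155 × 1.857 = 0.4001 kg VSS/d.
Carbonaceous O₂ demand = substrate oxidised − cell-mass equivalent = 1.857 − 1.42 × 0.4001 = 1.289 kg O₂/d.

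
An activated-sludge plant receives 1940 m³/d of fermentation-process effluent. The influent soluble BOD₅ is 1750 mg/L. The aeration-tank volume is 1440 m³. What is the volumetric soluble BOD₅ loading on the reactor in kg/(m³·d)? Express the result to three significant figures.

L_v = Q S₀ / V = 1940 × 1750 × 10⁻³ / 1440 = 2.358 kg/(m³·d).

L_v ≈ 2.36 kg soluble BOD₅/(m³·d)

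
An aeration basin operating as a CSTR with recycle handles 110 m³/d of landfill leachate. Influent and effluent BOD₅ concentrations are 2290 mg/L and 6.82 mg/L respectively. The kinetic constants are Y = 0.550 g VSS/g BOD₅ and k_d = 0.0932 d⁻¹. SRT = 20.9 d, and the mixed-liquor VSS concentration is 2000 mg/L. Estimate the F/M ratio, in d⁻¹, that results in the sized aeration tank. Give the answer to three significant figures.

From the SRT design equation V = Y Q (S₀−S) θ_c / [X (1 + k_d θ_c)] = 0.550 × 110 × (2290 − 6.82) × 20.9 / [2000 × (1 + 0.0932 × 20.9)] = 2.89×10^6 / 5896 = 489.7 m³.
Food-to-microorganism ratio F/M = Q S₀ / (V X) = 110 × 2290 / (489.7 × 2000) = 0.2572 d⁻¹.

F/M ≈ 0.257 d⁻¹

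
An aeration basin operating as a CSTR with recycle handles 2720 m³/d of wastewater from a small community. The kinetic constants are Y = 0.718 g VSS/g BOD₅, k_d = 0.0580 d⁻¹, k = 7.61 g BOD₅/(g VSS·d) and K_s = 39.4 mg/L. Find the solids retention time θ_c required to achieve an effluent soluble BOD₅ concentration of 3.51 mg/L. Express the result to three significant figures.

θ_c ≈ 2.57 d

Specific growth rate at S = 3.51 mg/L: μ = YkS/(K_s+S) = 0.718·7.61·3.51/(39.4+3.51) = 0.4469 d⁻¹.
θ_c = 1/(μ − k_d) = 1/(0.4469 − 0.0580) = 1/0.3889 = 2.571 d.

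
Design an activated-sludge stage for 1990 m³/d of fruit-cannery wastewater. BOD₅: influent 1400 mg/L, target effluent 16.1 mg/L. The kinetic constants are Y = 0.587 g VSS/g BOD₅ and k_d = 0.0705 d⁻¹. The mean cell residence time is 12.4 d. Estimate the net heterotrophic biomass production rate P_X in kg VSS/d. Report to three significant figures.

Y_obs = Y / (1 + k_d θ_c) = 0.587 / (1 + 0.0705 × 12.4) = 0.587 / 1.874 = 0.3132.
ΔS = 1400 − 16.1 = 1384 mg/L, so the substrate removal rate is 1990 × 1384/1000 = 2754 kg BOD₅/d.
So the net sludge growth is P_X = 0.3132 × 2754 = 862.5 kg VSS/d.

P_X ≈ 863 kg VSS/d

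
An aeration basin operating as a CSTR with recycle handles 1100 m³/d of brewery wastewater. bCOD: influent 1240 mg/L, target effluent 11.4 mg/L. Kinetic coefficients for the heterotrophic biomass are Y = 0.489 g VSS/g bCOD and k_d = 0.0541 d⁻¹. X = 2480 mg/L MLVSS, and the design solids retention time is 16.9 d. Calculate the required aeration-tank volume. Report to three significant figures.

Steady-state biomass mass balance: V·X·(1 + k_d·θ_c) = Y·Q·(S₀ − S)·θ_c, so V = 0.489 × 1100 × (1240 − 11.4) × 16.9 / [2480 × (1 + 0.0541 × 16.9)] = 1.12×10^7 / 4747 = 2353 m³.

V ≈ 2350 m³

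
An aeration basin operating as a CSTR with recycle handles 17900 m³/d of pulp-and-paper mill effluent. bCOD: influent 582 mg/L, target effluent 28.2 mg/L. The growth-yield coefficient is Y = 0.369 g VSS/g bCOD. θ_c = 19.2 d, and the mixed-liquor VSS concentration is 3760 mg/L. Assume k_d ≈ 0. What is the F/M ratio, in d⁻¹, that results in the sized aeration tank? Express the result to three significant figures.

F/M ≈ 0.148 d⁻¹

Biomass mass balance (decay neglected): V·X = Y·Q·(S₀ − S)·θ_c, so V = 0.369 × 17900 × (582 − 28.2) × 19.2 / 3760 = 18679 m³.
F/M = applied load / biomass = Q·S₀/(V·X) = 17900 × 582 / (18679 × 3760) = 0.1483 d⁻¹.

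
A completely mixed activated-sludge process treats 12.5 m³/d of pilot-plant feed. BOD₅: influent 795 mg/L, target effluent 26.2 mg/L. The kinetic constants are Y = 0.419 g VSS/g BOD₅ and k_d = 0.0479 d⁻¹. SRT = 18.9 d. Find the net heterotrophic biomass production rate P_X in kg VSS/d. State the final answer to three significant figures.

P_X ≈ 2.11 kg VSS/d

Observed yield with endogenous decay: Y_obs = Y / (1 + k_d·θ_c) = 0.419 / (1 + 0.0479 × 18.9) = 0.419 / 1.905 = 0.2199 g VSS/g BOD₅.
Q·(S₀ − S) = 12.5 × (795 − 26.2) × 10⁻³ = 9.610 kg/d removed.
Biomass produced: P_X = Y_obs·Q·ΔS = 0.2199 × 9.610 ≈ 2.113 kg VSS/d.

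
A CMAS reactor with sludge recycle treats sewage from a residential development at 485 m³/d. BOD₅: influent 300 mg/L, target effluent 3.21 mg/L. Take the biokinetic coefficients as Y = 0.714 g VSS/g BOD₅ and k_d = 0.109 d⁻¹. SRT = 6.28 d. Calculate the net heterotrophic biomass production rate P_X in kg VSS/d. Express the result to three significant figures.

Correct the yield for decay: Y_obs = Y/(1 + k_d θ_c) = 0.714 / (1 + 0.109 × 6.28) = 0.714 / 1.685 = 0.4239.
Substrate removed = Q·(S₀ − S) = 485 m³/d × (300 − 3.21) g/m³ = 1.44×10^5 g/d = 143.9 kg/d.
P_X = Y_obs · Q(S₀ − S) = 0.4239 × 143.9 = 61.01 kg VSS/d.

P_X ≈ 61.0 kg VSS/d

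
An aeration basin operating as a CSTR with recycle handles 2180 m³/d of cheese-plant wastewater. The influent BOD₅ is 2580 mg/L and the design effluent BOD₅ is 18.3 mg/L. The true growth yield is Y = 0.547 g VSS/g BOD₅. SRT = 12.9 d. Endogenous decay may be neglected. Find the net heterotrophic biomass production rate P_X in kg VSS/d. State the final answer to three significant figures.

No decay correction is needed, so Y_obs = Y = 0.547.
Substrate removed = Q·(S₀ − S) = 2180 m³/d × (2580 − 18.3) g/m³ = 5.58×10^6 g/d = 5585 kg/d.
Net biomass production P_X = Y_obs × Q·(S₀ − S) = 0.5470 × 5585 = 3055 kg VSS/d.

P_X ≈ 3050 kg VSS/d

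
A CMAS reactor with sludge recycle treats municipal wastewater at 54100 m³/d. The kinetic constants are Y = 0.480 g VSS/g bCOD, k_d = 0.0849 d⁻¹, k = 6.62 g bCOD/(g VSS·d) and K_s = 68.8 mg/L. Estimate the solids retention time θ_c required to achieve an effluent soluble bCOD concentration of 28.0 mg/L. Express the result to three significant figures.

θ_c ≈ 1.20 d

From 1/θ_c = Y·k·S/(K_s + S) − k_d: Y·k·S/(K_s+S) = 0.480 × 6.62 × 28.0 / (68.8 + 28.0) = 0.9191 d⁻¹.
θ_c = 1/(μ − k_d) = 1/(0.9191 − 0.0849) = 1/0.8342 = 1.199 d.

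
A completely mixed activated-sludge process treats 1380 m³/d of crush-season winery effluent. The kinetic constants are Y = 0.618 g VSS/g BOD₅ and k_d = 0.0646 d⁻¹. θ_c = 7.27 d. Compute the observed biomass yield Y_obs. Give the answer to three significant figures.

Y_obs = Y / (1 + k_d θ_c) = 0.618 / (1 + 0.0646 × 7.27) = 0.618 / 1.470 = 0.4205.

Y_obs ≈ 0.421 g VSS/g BOD₅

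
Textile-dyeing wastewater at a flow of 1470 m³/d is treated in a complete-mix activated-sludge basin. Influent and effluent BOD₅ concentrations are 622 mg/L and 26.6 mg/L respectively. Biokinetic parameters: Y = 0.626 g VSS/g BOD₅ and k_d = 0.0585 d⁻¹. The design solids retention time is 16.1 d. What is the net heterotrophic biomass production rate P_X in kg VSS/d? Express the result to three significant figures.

Correct the yield for decay: Y_obs = Y/(1 + k_d θ_c) = 0.626 / (1 + 0.0585 × 16.1) = 0.626 / 1.942 = 0.3224.
Mass of BOD₅ removed per day: Q(S₀ − S) = 1470 × 595.4 g/m³ = 875.2 kg/d.
Biomass produced: P_X = Y_obs·Q·ΔS = 0.3224 × 875.2 ≈ 282.2 kg VSS/d.

P_X ≈ 282 kg VSS/d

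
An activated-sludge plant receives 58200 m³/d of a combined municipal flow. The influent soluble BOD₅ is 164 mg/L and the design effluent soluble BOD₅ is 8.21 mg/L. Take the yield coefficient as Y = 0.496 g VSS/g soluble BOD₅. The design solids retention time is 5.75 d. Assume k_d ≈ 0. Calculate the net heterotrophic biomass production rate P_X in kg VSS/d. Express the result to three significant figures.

P_X ≈ 4500 kg VSS/d

Since k_d ≈ 0, Y_obs = Y = 0.496 g VSS/g soluble BOD₅.
Substrate removed = Q·(S₀ − S) = 58200 m³/d × (164 − 8.21) g/m³ = 9.07×10^6 g/d = 9067 kg/d.
P_X = Y_obs · Q(S₀ − S) = 0.4960 × 9067 = 4497 kg VSS/d.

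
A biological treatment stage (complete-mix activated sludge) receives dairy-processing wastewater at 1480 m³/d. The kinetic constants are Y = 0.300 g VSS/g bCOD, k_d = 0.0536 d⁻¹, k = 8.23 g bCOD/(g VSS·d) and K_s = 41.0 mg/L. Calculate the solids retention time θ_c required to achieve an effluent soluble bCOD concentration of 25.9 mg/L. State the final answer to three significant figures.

At the target effluent, Y k S/(K_s+S) = 0.300×8.23×25.9/66.90 = 0.9559 d⁻¹.
1/θ_c = 0.9559 − 0.0536 = 0.9023 d⁻¹, so θ_c = 1.108 d.

θ_c ≈ 1.11 d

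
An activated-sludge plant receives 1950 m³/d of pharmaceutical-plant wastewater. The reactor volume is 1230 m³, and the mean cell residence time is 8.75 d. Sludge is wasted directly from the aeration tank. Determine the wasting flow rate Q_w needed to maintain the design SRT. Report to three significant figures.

Q_w ≈ 141 m³/d

With mixed-liquor wasting, θ_c = V/Q_w, so Q_w = V/θ_c = 1230/8.75 = 140.6 m³/d.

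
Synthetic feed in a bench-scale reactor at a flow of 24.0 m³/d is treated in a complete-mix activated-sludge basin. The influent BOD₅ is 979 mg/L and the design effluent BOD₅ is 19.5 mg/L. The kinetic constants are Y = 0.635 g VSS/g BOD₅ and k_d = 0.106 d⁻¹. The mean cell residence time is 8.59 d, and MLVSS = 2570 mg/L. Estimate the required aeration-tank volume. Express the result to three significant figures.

V ≈ 25.6 m³

Steady-state biomass mass balance: V·X·(1 + k_d·θ_c) = Y·Q·(S₀ − S)·θ_c, so V = 0.635 × 24.0 × (979 − 19.5) × 8.59 / [2570 × (1 + 0.106 × 8.59)] = 1.26×10^5 / 4910 = 25.58 m³.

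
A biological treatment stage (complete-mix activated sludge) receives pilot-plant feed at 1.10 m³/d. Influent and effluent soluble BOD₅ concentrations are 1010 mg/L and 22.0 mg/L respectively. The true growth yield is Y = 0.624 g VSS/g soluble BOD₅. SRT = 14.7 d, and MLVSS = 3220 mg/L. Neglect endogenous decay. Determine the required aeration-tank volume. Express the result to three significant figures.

V ≈ 3.10 m³

Biomass mass balance (decay neglected): V·X = Y·Q·(S₀ − S)·θ_c, so V = 0.624 × 1.10 × (1010 − 22.0) × 14.7 / 3220 = 3.096 m³.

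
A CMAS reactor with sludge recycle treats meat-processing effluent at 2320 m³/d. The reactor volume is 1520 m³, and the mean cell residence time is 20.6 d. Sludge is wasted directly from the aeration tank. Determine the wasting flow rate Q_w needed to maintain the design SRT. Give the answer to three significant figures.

With mixed-liquor wasting, θ_c = V/Q_w, so Q_w = V/θ_c = 1520/20.6 = 73.79 m³/d.

Q_w ≈ 73.8 m³/d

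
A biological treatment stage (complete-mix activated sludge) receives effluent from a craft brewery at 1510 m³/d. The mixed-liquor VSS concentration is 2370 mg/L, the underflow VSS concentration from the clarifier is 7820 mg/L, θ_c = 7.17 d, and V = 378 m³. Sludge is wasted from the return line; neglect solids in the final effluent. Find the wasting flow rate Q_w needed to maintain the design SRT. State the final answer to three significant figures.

Q_w ≈ 16.0 m³/d

θ_c = V·X/(Q_w·X_r) when wasting from the recycle, so Q_w = V·X/(θ_c·X_r) = 378.0 × 2370 / (7.17 × 7820) = 15.98 m³/d.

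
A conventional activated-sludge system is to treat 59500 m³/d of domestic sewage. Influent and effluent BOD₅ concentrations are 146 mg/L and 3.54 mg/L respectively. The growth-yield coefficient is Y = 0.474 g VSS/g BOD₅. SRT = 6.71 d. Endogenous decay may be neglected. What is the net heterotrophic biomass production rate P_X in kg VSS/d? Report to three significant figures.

With endogenous decay neglected, the observed yield equals the true yield: Y_obs = Y = 0.474 g VSS/g BOD₅.
ΔS = 146 − 3.54 = 142.5 mg/L, so the substrate removal rate is 59500 × 142.5/1000 = 8476 kg BOD₅/d.
Net biomass production P_X = Y_obs × Q·(S₀ − S) = 0.4740 × 8476 = 4018 kg VSS/d.

P_X ≈ 4020 kg VSS/d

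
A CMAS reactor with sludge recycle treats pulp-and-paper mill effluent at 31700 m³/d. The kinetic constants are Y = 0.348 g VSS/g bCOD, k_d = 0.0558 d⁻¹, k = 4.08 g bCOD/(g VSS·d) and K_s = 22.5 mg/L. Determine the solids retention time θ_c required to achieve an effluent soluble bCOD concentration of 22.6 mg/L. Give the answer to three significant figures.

Specific growth rate at S = 22.6 mg/L: μ = YkS/(K_s+S) = 0.348·4.08·22.6/(22.5+22.6) = 0.7115 d⁻¹.
Then 1/θ_c = μ − k_d = 0.7115 − 0.0558 = 0.6557 d⁻¹, giving θ_c = 1.525 d.

θ_c ≈ 1.53 d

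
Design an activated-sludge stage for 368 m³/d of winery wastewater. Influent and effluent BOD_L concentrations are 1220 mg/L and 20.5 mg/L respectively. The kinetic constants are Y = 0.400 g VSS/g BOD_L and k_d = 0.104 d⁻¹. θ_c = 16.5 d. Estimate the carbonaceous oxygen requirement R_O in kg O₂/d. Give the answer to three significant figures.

The observed yield is Y_obs = Y/(1 + k_d·θ_c) = 0.400 / (1 + 0.104 × 16.5) = 0.400 / 2.716 = 0.1473 g VSS per g BOD_L removed.
Q·(S₀ − S) = 368 × (1220 − 20.5) × 10⁻³ = 441.4 kg/d removed.
P_X = Y_obs·Q·(S₀ − S) = 0.1473 × 441.4 = 65.01 kg VSS/d.
R_O = Q·(S₀ − S) − 1.42·P_X = 441.4 − 1.42 × 65.01 = 349.1 kg O₂/d.

R_O ≈ 349 kg O₂/d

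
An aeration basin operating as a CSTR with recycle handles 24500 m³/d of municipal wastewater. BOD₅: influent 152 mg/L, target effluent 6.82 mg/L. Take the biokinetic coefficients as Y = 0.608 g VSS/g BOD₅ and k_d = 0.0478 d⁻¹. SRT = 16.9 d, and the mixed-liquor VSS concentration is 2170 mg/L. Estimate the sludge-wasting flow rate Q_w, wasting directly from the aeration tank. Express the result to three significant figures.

From the SRT design equation V = Y Q (S₀−S) θ_c / [X (1 + k_d θ_c)] = 0.608 × 24500 × (152 − 6.82) × 16.9 / [2170 × (1 + 0.0478 × 16.9)] = 3.65×10^7 / 3923 = 9316 m³.
Wasting from the aeration tank: Q_w = V / θ_c = 9316 / 16.9 = 551.3 m³/d.

Q_w ≈ 551 m³/d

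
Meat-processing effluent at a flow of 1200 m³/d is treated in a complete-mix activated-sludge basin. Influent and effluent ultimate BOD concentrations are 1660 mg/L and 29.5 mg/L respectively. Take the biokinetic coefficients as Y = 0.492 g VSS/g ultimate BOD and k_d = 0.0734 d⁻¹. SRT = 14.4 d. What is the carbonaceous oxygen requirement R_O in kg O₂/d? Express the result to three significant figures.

R_O ≈ 1290 kg O₂/d

Correct the yield for decay: Y_obs = Y/(1 + k_d θ_c) = 0.492 / (1 + 0.0734 × 14.4) = 0.492 / 2.057 = 0.2392.
Mass of ultimate BOD removed per day: Q(S₀ − S) = 1200 × 1630 g/m³ = 1957 kg/d.
P_X = Y_obs·Q·(S₀ − S) = 0.2392 × 1957 = 468.0 kg VSS/d.
R_O = Q·(S₀ − S) − 1.42·P_X = 1957 − 1.42 × 468.0 = 1292 kg O₂/d.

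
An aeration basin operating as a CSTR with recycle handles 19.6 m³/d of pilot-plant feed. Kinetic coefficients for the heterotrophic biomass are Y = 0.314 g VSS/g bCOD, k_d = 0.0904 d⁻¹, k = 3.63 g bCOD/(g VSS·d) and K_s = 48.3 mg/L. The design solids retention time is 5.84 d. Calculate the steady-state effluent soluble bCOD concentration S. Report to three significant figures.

Effluent substrate depends only on kinetics and SRT: S = K_s(1 + k_d θ_c) / [θ_c(Yk − k_d) − 1] = 48.3 × (1 + 0.0904 × 5.84) / [5.84 × (0.314 × 3.63 − 0.0904) − 1] = 73.80 / 5.129 = 14.39 mg/L.

S ≈ 14.4 mg/L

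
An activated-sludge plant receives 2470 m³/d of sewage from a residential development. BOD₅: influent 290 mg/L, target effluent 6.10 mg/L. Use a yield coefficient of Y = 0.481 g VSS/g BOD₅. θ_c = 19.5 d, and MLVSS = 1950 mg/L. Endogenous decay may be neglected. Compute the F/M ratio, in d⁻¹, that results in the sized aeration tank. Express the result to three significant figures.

F/M ≈ 0.109 d⁻¹

Biomass mass balance (decay neglected): V·X = Y·Q·(S₀ − S)·θ_c, so V = 0.481 × 2470 × (290 − 6.10) × 19.5 / 1950 = 3373 m³.
Food-to-microorganism ratio F/M = Q S₀ / (V X) = 2470 × 290 / (3373 × 1950) = 0.1089 d⁻¹.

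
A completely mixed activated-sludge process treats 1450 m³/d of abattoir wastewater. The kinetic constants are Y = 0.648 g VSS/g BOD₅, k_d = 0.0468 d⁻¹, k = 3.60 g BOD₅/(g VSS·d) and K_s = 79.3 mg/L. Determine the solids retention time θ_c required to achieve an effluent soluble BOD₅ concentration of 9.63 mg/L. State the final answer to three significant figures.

θ_c ≈ 4.86 d

From 1/θ_c = Y·k·S/(K_s + S) − k_d: Y·k·S/(K_s+S) = 0.648 × 3.60 × 9.63 / (79.3 + 9.63) = 0.2526 d⁻¹.
θ_c = 1/(μ − k_d) = 1/(0.2526 − 0.0468) = 1/0.2058 = 4.859 d.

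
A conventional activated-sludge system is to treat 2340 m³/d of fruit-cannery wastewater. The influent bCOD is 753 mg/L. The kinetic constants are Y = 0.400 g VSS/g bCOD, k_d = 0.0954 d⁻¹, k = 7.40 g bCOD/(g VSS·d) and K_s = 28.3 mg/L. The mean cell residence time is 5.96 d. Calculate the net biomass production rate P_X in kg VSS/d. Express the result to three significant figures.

P_X ≈ 448 kg VSS/d

For a completely mixed reactor with recycle the Lawrence–McCarty relation gives S = K_s·(1 + k_d·θ_c) / [θ_c·(Y·k − k_d) − 1] = 28.3 × (1 + 0.0954 × 5.96) / [5.96 × (0.400 × 7.40 − 0.0954) − 1] = 44.39 / 16.07 = 2.762 mg/L.
The observed yield is Y_obs = Y/(1 + k_d·θ_c) = 0.400 / (1 + 0.0954 × 5.96) = 0.400 / 1.569 = 0.2550 g VSS per g bCOD removed.
Mass of bCOD removed per day: Q(S₀ − S) = 2340 × 750.2 g/m³ = 1756 kg/d.
So the net sludge growth is P_X = 0.2550 × 1756 = 447.7 kg VSS/d.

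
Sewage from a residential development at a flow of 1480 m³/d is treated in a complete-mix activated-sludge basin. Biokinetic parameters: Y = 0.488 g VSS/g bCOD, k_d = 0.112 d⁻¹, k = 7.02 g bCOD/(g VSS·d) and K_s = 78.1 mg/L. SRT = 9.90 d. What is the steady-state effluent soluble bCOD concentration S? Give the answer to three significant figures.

Effluent substrate depends only on kinetics and SRT: S = K_s(1 + k_d θ_c) / [θ_c(Yk − k_d) − 1] = 78.1 × (1 + 0.112 × 9.90) / [9.90 × (0.488 × 7.02 − 0.112) − 1] = 164.7 / 31.81 = 5.178 mg/L.

S ≈ 5.18 mg/L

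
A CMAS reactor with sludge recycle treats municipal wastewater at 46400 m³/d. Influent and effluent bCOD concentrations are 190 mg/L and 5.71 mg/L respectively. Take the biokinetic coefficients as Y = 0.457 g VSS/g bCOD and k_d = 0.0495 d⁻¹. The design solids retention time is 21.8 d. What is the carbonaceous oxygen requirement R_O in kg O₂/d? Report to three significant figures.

Observed yield with endogenous decay: Y_obs = Y / (1 + k_d·θ_c) = 0.457 / (1 + 0.0495 × 21.8) = 0.457 / 2.079 = 0.2198 g VSS/g bCOD.
ΔS = 190 − 5.71 = 184.3 mg/L, so the substrate removal rate is 46400 × 184.3/1000 = 8551 kg bCOD/d.
P_X = Y_obs·Q·(S₀ − S) = 0.2198 × 8551 = 1880 kg VSS/d.
R_O = Q·ΔS − 1.42 P_X = 8551 − 2669 = 5882 kg O₂/d.

R_O ≈ 5880 kg O₂/d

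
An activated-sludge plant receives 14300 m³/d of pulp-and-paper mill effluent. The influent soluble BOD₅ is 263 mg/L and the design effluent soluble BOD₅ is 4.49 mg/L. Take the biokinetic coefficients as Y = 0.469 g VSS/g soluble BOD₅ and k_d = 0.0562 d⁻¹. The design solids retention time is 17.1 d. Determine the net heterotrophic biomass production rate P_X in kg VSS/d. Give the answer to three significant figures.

P_X ≈ 884 kg VSS/d

Observed yield with endogenous decay: Y_obs = Y / (1 + k_d·θ_c) = 0.469 / (1 + 0.0562 × 17.1) = 0.469 / 1.961 = 0.2392 g VSS/g soluble BOD₅.
Mass of soluble BOD₅ removed per day: Q(S₀ − S) = 14300 × 258.5 g/m³ = 3697 kg/d.
Biomass produced: P_X = Y_obs·Q·ΔS = 0.2392 × 3697 ≈ 884.1 kg VSS/d.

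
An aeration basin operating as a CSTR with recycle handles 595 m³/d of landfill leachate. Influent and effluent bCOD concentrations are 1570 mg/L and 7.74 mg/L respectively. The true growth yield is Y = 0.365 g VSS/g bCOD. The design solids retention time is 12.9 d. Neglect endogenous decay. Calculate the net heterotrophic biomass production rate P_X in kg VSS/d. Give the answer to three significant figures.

P_X ≈ 339 kg VSS/d

With endogenous decay neglected, the observed yield equals the true yield: Y_obs = Y = 0.365 g VSS/g bCOD.
ΔS = 1570 − 7.74 = 1562 mg/L, so the substrate removal rate is 595 × 1562/1000 = 929.5 kg bCOD/d.
Biomass produced: P_X = Y_obs·Q·ΔS = 0.3650 × 929.5 ≈ 339.3 kg VSS/d.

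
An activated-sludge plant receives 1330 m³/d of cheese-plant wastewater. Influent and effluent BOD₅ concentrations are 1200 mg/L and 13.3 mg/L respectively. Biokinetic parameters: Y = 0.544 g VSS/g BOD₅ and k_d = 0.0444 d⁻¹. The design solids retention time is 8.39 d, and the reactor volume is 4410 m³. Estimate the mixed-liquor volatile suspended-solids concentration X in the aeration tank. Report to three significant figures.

Solving the biomass balance for X: X = Y Q (S₀−S) θ_c / [V (1+k_d θ_c)] = 0.544 × 1330 × (1200 − 13.3) × 8.39 / [4410 × (1 + 0.0444 × 8.39)] = 1190 mg/L.

X ≈ 1190 mg/L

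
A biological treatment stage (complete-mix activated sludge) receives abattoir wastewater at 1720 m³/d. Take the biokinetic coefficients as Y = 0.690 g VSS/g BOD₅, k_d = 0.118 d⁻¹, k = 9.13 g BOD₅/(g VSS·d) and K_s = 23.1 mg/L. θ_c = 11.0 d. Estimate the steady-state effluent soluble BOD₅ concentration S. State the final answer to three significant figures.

For a completely mixed reactor with recycle the Lawrence–McCarty relation gives S = K_s·(1 + k_d·θ_c) / [θ_c·(Y·k − k_d) − 1] = 23.1 × (1 + 0.118 × 11.0) / [11.0 × (0.690 × 9.13 − 0.118) − 1] = 53.08 / 67.00 = 0.7923 mg/L.

S ≈ 0.792 mg/L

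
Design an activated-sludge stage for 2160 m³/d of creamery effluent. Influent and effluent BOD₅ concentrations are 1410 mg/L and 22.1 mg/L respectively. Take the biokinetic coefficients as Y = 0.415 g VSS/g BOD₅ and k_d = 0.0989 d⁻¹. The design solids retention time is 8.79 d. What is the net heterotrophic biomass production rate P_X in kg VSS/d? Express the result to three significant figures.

P_X ≈ 666 kg VSS/d

The observed yield is Y_obs = Y/(1 + k_d·θ_c) = 0.415 / (1 + 0.0989 × 8.79) = 0.415 / 1.869 = 0.2220 g VSS per g BOD₅ removed.
Q·(S₀ − S) = 2160 × (1410 − 22.1) × 10⁻³ = 2998 kg/d removed.
Net biomass production P_X = Y_obs × Q·(S₀ − S) = 0.2220 × 2998 = 665.5 kg VSS/d.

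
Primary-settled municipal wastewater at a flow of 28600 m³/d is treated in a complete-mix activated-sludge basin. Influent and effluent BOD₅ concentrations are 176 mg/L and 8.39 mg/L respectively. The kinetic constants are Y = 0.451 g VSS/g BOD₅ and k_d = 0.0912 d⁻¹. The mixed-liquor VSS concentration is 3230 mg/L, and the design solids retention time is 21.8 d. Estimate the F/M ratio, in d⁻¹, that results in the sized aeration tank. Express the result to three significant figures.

F/M ≈ 0.319 d⁻¹

Rearranging the biomass balance for a CMAS with decay, V = Y·Q·ΔS·θ_c / [X·(1+k_d θ_c)] = 0.451 × 28600 × (176 − 8.39) × 21.8 / [3230 × (1 + 0.0912 × 21.8)] = 4.71×10^7 / 9652 = 4883 m³.
F/M = Q·S₀ / (V·X) = 28600 × 176 / (4883 × 3230) = 0.3191 g BOD₅·(g VSS·d)⁻¹.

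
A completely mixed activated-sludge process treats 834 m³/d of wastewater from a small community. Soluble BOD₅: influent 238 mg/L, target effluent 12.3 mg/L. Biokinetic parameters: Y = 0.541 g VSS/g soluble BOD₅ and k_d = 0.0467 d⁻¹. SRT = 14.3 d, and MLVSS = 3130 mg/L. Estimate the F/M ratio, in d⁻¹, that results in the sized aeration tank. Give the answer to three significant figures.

From the SRT design equation V = Y Q (S₀−S) θ_c / [X (1 + k_d θ_c)] = 0.541 × 834 × (238 − 12.3) × 14.3 / [3130 × (1 + 0.0467 × 14.3)] = 1.46×10^6 / 5220 = 279.0 m³.
F/M = Q·S₀ / (V·X) = 834 × 238 / (279.0 × 3130) = 0.2273 g soluble BOD₅·(g VSS·d)⁻¹.

F/M ≈ 0.227 d⁻¹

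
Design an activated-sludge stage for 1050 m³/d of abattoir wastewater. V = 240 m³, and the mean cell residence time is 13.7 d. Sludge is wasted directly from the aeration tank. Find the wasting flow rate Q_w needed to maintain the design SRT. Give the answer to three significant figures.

With mixed-liquor wasting, θ_c = V/Q_w, so Q_w = V/θ_c = 240.0/13.7 = 17.52 m³/d.

Q_w ≈ 17.5 m³/d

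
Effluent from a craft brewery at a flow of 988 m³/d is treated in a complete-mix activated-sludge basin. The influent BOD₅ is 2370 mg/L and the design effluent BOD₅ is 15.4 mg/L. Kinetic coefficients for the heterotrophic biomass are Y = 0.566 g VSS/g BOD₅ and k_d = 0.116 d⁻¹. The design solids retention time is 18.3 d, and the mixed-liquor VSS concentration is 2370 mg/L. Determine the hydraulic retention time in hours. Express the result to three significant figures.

From the SRT design equation V = Y Q (S₀−S) θ_c / [X (1 + k_d θ_c)] = 0.566 × 988 × (2370 − 15.4) × 18.3 / [2370 × (1 + 0.116 × 18.3)] = 2.41×10^7 / 7401 = 3256 m³.
HRT = V/Q = 3256 m³ / 988 m³·d⁻¹ = 3.295 d × 24 = 79.09 h.

τ ≈ 79.1 h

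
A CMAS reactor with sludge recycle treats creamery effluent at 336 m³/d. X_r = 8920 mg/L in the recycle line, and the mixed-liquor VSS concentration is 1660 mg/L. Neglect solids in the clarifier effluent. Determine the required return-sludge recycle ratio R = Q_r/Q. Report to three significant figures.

R ≈ 0.229

Solids balance on the clarifier gives (1+R)X = R·X_r, so R = X/(X_r − X) = 1660 / (8920 − 1660) = 0.2287.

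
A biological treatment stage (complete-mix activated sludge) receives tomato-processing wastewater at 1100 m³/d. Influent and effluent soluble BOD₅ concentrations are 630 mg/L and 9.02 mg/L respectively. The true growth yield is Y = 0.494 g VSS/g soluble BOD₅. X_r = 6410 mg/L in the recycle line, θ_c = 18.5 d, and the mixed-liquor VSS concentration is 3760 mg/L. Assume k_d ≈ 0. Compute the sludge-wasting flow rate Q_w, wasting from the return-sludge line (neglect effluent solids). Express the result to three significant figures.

Q_w ≈ 52.6 m³/d

Biomass mass balance (decay neglected): V·X = Y·Q·(S₀ − S)·θ_c, so V = 0.494 × 1100 × (630 − 9.02) × 18.5 / 3760 = 1660 m³.
θ_c = V·X/(Q_w·X_r) when wasting from the recycle, so Q_w = V·X/(θ_c·X_r) = 1660 × 3760 / (18.5 × 6410) = 52.64 m³/d.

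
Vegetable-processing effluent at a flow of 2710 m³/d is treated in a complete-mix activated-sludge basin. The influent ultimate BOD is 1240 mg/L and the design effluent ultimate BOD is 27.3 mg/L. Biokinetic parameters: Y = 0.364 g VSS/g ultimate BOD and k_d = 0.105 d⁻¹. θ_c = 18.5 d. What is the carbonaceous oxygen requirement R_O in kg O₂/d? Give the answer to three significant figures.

R_O ≈ 2710 kg O₂/d

Observed yield with endogenous decay: Y_obs = Y / (1 + k_d·θ_c) = 0.364 / (1 + 0.105 × 18.5) = 0.364 / 2.942 = 0.1237 g VSS/g ultimate BOD.
Q·(S₀ − S) = 2710 × (1240 − 27.3) × 10⁻³ = 3286 kg/d removed.
Net sludge production P_X = 0.1237 × 3286 = 406.5 kg VSS/d.
Carbonaceous O₂ demand = substrate oxidised − cell-mass equivalent = 3286 − 1.42 × 406.5 = 2709 kg O₂/d.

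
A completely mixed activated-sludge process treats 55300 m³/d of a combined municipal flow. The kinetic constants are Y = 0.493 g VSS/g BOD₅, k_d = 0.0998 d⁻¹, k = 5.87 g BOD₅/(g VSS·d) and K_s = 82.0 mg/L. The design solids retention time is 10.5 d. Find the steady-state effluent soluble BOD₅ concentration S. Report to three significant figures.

Effluent substrate depends only on kinetics and SRT: S = K_s(1 + k_d θ_c) / [θ_c(Yk − k_d) − 1] = 82.0 × (1 + 0.0998 × 10.5) / [10.5 × (0.493 × 5.87 − 0.0998) − 1] = 167.9 / 28.34 = 5.926 mg/L.

S ≈ 5.93 mg/L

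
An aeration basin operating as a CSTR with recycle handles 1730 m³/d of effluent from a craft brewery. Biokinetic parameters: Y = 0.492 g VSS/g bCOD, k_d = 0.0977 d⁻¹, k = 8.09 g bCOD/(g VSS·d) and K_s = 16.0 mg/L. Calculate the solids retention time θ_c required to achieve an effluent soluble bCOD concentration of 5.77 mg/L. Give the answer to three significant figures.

Specific growth rate at S = 5.77 mg/L: μ = YkS/(K_s+S) = 0.492·8.09·5.77/(16.0+5.77) = 1.055 d⁻¹.
θ_c = 1/(μ − k_d) = 1/(1.055 − 0.0977) = 1/0.9572 = 1.045 d.

θ_c ≈ 1.04 d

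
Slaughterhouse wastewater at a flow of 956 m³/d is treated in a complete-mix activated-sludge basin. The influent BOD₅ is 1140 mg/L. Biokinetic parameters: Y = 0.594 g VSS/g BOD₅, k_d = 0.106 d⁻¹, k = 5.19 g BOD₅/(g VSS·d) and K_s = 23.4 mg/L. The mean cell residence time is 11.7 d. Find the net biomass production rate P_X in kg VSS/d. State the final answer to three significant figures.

P_X ≈ 289 kg VSS/d

Effluent substrate depends only on kinetics and SRT: S = K_s(1 + k_d θ_c) / [θ_c(Yk − k_d) − 1] = 23.4 × (1 + 0.106 × 11.7) / [11.7 × (0.594 × 5.19 − 0.106) − 1] = 52.42 / 33.83 = 1.550 mg/L.
Observed yield with endogenous decay: Y_obs = Y / (1 + k_d·θ_c) = 0.594 / (1 + 0.106 × 11.7) = 0.594 / 2.240 = 0.2652 g VSS/g BOD₅.
ΔS = 1140 − 1.55 = 1138 mg/L, so the substrate removal rate is 956 × 1138/1000 = 1088 kg BOD₅/d.
P_X = Y_obs · Q(S₀ − S) = 0.2652 × 1088 = 288.6 kg VSS/d.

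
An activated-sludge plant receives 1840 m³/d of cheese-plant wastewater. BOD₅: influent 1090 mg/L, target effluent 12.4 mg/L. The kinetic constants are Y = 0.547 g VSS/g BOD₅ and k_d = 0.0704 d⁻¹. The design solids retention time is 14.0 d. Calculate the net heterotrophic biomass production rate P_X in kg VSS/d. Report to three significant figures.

P_X ≈ 546 kg VSS/d

The observed yield is Y_obs = Y/(1 + k_d·θ_c) = 0.547 / (1 + 0.0704 × 14.0) = 0.547 / 1.986 = 0.2755 g VSS per g BOD₅ removed.
Substrate removed = Q·(S₀ − S) = 1840 m³/d × (1090 − 12.4) g/m³ = 1.98×10^6 g/d = 1983 kg/d.
Net biomass production P_X = Y_obs × Q·(S₀ − S) = 0.2755 × 1983 = 546.2 kg VSS/d.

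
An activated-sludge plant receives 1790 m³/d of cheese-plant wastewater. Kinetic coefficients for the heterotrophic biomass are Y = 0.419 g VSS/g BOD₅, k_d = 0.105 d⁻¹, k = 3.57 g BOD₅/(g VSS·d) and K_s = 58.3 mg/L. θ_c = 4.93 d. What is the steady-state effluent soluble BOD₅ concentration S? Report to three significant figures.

For a completely mixed reactor with recycle the Lawrence–McCarty relation gives S = K_s·(1 + k_d·θ_c) / [θ_c·(Y·k − k_d) − 1] = 58.3 × (1 + 0.105 × 4.93) / [4.93 × (0.419 × 3.57 − 0.105) − 1] = 88.48 / 5.857 = 15.11 mg/L.

S ≈ 15.1 mg/L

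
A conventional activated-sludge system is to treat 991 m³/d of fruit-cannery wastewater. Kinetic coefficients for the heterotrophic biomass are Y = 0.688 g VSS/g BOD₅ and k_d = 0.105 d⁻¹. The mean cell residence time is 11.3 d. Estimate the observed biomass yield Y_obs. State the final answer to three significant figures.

Y_obs ≈ 0.315 g VSS/g BOD₅

The observed yield is Y_obs = Y/(1 + k_d·θ_c) = 0.688 / (1 + 0.105 × 11.3) = 0.688 / 2.187 = 0.3147 g VSS per g BOD₅ removed.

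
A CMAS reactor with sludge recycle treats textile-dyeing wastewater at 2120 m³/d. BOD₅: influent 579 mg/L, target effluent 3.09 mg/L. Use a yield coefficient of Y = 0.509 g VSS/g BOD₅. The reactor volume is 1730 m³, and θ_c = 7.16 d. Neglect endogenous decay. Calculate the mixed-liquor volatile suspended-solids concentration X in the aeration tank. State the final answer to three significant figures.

Without decay, X = Y Q (S₀−S) θ_c / V = 0.509 × 2120 × (579 − 3.09) × 7.16 / 1730 = 2572 mg/L.

X ≈ 2570 mg/L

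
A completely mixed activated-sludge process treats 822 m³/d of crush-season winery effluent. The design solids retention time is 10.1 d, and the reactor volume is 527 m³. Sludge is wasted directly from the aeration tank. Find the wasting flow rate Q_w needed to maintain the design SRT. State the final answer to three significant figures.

With mixed-liquor wasting, θ_c = V/Q_w, so Q_w = V/θ_c = 527.0/10.1 = 52.18 m³/d.

Q_w ≈ 52.2 m³/d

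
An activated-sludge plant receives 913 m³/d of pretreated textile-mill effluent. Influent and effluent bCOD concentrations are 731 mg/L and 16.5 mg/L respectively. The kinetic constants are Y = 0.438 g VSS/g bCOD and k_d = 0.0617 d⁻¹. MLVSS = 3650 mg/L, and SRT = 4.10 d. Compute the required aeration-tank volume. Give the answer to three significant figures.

V ≈ 256 m³

Steady-state biomass mass balance: V·X·(1 + k_d·θ_c) = Y·Q·(S₀ − S)·θ_c, so V = 0.438 × 913 × (731 − 16.5) × 4.10 / [3650 × (1 + 0.0617 × 4.10)] = 1.17×10^6 / 4573 = 256.2 m³.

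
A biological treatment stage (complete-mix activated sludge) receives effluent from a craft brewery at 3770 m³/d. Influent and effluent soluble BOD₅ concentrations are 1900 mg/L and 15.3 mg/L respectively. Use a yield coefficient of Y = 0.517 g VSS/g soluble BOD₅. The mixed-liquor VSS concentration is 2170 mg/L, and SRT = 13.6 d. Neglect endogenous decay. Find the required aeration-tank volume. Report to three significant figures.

Biomass mass balance (decay neglected): V·X = Y·Q·(S₀ − S)·θ_c, so V = 0.517 × 3770 × (1900 − 15.3) × 13.6 / 2170 = 23023 m³.

V ≈ 23000 m³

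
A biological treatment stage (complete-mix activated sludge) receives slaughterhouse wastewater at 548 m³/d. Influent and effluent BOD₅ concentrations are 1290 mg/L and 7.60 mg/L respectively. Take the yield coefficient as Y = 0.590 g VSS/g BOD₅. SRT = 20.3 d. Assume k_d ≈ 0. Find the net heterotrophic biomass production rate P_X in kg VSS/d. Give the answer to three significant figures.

Since k_d ≈ 0, Y_obs = Y = 0.590 g VSS/g BOD₅.
Substrate removed = Q·(S₀ − S) = 548 m³/d × (1290 − 7.60) g/m³ = 7.03×10^5 g/d = 702.8 kg/d.
Net biomass production P_X = Y_obs × Q·(S₀ − S) = 0.5900 × 702.8 = 414.6 kg VSS/d.

P_X ≈ 415 kg VSS/d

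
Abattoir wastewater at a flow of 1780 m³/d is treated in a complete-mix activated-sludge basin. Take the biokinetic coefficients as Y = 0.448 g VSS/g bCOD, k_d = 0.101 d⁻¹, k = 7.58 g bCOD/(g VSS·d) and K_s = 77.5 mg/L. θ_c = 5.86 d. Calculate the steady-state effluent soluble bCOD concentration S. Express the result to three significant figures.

S ≈ 6.74 mg/L

From the Monod/SRT balance for a CMAS, S = K_s·(1+k_d θ_c)/[θ_c·(Y k − k_d) − 1] = 77.5 × (1 + 0.101 × 5.86) / [5.86 × (0.448 × 7.58 − 0.101) − 1] = 123.4 / 18.31 = 6.739 mg/L.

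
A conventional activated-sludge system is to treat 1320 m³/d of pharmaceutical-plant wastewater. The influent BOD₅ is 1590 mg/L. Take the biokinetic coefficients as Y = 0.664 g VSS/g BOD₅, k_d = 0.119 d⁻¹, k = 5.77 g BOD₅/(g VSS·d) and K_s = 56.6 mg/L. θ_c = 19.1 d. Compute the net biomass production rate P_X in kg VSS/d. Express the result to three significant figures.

P_X ≈ 425 kg VSS/d

Effluent substrate depends only on kinetics and SRT: S = K_s(1 + k_d θ_c) / [θ_c(Yk − k_d) − 1] = 56.6 × (1 + 0.119 × 19.1) / [19.1 × (0.664 × 5.77 − 0.119) − 1] = 185.2 / 69.90 = 2.650 mg/L.
The observed yield is Y_obs = Y/(1 + k_d·θ_c) = 0.664 / (1 + 0.119 × 19.1) = 0.664 / 3.273 = 0.2029 g VSS per g BOD₅ removed.
ΔS = 1590 − 2.65 = 1587 mg/L, so the substrate removal rate is 1320 × 1587/1000 = 2095 kg BOD₅/d.
Biomass produced: P_X = Y_obs·Q·ΔS = 0.2029 × 2095 ≈ 425.1 kg VSS/d.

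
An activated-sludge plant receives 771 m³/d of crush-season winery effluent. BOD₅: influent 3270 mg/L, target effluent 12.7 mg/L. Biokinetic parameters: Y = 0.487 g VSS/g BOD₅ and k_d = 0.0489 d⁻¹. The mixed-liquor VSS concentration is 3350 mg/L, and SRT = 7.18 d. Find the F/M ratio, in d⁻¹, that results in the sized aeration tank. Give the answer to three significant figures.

F/M ≈ 0.388 d⁻¹

Rearranging the biomass balance for a CMAS with decay, V = Y·Q·ΔS·θ_c / [X·(1+k_d θ_c)] = 0.487 × 771 × (3270 − 12.7) × 7.18 / [3350 × (1 + 0.0489 × 7.18)] = 8.78×10^6 / 4526 = 1940 m³.
F/M = Q·S₀ / (V·X) = 771 × 3270 / (1940 × 3350) = 0.3879 g BOD₅·(g VSS·d)⁻¹.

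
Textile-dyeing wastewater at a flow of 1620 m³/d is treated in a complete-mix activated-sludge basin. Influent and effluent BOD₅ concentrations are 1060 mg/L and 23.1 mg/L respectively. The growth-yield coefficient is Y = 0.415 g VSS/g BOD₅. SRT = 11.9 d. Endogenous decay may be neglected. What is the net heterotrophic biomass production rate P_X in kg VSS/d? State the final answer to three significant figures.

Since k_d ≈ 0, Y_obs = Y = 0.415 g VSS/g BOD₅.
Substrate removed = Q·(S₀ − S) = 1620 m³/d × (1060 − 23.1) g/m³ = 1.68×10^6 g/d = 1680 kg/d.
Biomass produced: P_X = Y_obs·Q·ΔS = 0.4150 × 1680 ≈ 697.1 kg VSS/d.

P_X ≈ 697 kg VSS/d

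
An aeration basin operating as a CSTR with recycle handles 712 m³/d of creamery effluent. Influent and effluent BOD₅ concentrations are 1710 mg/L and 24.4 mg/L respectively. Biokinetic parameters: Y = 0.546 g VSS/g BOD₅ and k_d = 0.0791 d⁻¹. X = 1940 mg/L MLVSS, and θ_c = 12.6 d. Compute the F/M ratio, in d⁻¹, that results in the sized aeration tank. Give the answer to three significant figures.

F/M ≈ 0.294 d⁻¹

From the SRT design equation V = Y Q (S₀−S) θ_c / [X (1 + k_d θ_c)] = 0.546 × 712 × (1710 − 24.4) × 12.6 / [1940 × (1 + 0.0791 × 12.6)] = 8.26×10^6 / 3874 = 2132 m³.
Food-to-microorganism ratio F/M = Q S₀ / (V X) = 712 × 1710 / (2132 × 1940) = 0.2944 d⁻¹.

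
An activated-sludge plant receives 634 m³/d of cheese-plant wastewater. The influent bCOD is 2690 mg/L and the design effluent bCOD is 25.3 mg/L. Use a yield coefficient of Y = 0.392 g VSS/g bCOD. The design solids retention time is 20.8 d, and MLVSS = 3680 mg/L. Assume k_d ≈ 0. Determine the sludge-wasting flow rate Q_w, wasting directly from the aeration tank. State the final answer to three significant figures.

Biomass mass balance (decay neglected): V·X = Y·Q·(S₀ − S)·θ_c, so V = 0.392 × 634 × (2690 − 25.3) × 20.8 / 3680 = 3743 m³.
Wasting from the aeration tank: Q_w = V / θ_c = 3743 / 20.8 = 180.0 m³/d.

Q_w ≈ 180 m³/d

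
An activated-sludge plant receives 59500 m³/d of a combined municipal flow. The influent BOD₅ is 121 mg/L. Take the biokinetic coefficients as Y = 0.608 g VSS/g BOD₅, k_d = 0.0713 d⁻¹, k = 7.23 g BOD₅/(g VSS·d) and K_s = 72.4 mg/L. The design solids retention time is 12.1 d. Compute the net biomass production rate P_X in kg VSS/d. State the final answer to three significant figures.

For a completely mixed reactor with recycle the Lawrence–McCarty relation gives S = K_s·(1 + k_d·θ_c) / [θ_c·(Y·k − k_d) − 1] = 72.4 × (1 + 0.0713 × 12.1) / [12.1 × (0.608 × 7.23 − 0.0713) − 1] = 134.9 / 51.33 = 2.628 mg/L.
Observed yield with endogenous decay: Y_obs = Y / (1 + k_d·θ_c) = 0.608 / (1 + 0.0713 × 12.1) = 0.608 / 1.863 = 0.3264 g VSS/g BOD₅.
Substrate removed = Q·(S₀ − S) = 59500 m³/d × (121 − 2.63) g/m³ = 7.04×10^6 g/d = 7043 kg/d.
Biomass produced: P_X = Y_obs·Q·ΔS = 0.3264 × 7043 ≈ 2299 kg VSS/d.

P_X ≈ 2300 kg VSS/d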